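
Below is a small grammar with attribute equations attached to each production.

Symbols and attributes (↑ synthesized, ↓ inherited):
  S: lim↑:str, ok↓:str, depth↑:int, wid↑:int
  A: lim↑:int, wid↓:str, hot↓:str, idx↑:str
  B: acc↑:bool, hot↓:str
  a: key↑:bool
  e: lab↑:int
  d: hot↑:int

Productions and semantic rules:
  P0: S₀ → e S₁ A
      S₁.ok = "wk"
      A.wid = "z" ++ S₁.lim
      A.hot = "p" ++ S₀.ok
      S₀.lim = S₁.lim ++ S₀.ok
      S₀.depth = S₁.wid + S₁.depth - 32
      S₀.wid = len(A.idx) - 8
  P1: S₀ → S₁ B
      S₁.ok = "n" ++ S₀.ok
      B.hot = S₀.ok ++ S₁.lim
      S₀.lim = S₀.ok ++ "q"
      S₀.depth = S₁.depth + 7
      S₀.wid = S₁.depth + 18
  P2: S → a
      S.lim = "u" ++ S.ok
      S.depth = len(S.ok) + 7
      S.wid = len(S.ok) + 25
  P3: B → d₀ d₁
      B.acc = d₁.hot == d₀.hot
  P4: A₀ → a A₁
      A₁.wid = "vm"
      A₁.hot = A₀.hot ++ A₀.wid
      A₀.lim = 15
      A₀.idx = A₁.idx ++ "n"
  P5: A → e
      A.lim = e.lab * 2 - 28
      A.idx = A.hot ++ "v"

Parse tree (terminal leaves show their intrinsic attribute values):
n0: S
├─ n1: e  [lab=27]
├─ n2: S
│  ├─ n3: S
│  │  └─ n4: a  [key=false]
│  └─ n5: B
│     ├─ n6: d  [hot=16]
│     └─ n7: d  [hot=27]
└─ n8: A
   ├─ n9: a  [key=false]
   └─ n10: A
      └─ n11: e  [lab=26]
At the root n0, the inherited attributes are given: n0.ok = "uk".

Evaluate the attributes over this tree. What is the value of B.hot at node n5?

1. n0.ok = "uk"  [given at root]
2. n1.lab = 27  [terminal]
3. n2.ok = "wk"  ["wk"]
4. n3.ok = "nwk"  ["n" ++ S₀.ok]
5. n4.key = false  [terminal]
6. n3.lim = "unwk"  ["u" ++ S.ok]
7. n3.depth = 10  [len(S.ok) + 7]
8. n3.wid = 28  [len(S.ok) + 25]
9. n5.hot = "wkunwk"  [S₀.ok ++ S₁.lim]
10. n6.hot = 16  [terminal]
11. n7.hot = 27  [terminal]
12. n5.acc = false  [d₁.hot == d₀.hot]
13. n2.lim = "wkq"  [S₀.ok ++ "q"]
14. n2.depth = 17  [S₁.depth + 7]
15. n2.wid = 28  [S₁.depth + 18]
16. n8.wid = "zwkq"  ["z" ++ S₁.lim]
17. n8.hot = "puk"  ["p" ++ S₀.ok]
18. n9.key = false  [terminal]
19. n10.wid = "vm"  ["vm"]
20. n10.hot = "pukzwkq"  [A₀.hot ++ A₀.wid]
21. n11.lab = 26  [terminal]
22. n10.lim = 24  [e.lab * 2 - 28]
23. n10.idx = "pukzwkqv"  [A.hot ++ "v"]
24. n8.lim = 15  [15]
25. n8.idx = "pukzwkqvn"  [A₁.idx ++ "n"]
26. n0.lim = "wkquk"  [S₁.lim ++ S₀.ok]
27. n0.depth = 13  [S₁.wid + S₁.depth - 32]
28. n0.wid = 1  [len(A.idx) - 8]

"wkunwk"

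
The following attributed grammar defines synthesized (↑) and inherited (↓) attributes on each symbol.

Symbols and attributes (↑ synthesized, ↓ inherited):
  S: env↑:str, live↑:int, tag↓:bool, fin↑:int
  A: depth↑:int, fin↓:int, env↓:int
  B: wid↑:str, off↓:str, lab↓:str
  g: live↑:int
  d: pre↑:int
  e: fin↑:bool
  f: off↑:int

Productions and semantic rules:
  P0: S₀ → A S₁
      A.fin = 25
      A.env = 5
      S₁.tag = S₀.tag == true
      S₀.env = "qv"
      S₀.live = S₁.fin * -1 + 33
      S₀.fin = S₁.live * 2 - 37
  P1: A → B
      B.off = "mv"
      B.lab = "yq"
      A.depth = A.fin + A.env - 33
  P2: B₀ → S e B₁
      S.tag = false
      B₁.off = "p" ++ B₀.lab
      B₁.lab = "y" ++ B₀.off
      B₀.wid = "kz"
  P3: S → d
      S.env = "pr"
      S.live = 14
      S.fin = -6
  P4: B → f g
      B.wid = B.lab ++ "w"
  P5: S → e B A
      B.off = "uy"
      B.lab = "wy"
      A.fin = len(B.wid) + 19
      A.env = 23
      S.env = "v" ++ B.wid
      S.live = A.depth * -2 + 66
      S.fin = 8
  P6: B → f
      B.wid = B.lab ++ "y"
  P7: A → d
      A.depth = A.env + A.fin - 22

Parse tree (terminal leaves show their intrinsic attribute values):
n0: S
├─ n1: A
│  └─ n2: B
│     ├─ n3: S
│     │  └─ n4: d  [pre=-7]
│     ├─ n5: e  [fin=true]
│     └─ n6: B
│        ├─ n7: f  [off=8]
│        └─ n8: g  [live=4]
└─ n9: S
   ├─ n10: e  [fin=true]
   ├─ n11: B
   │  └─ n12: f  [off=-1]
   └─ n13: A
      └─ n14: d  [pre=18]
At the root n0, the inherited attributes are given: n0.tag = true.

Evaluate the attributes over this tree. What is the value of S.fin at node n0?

3

1. n0.tag = true  [given at root]
2. n1.fin = 25  [25]
3. n1.env = 5  [5]
4. n2.off = "mv"  ["mv"]
5. n2.lab = "yq"  ["yq"]
6. n3.tag = false  [false]
7. n4.pre = -7  [terminal]
8. n3.env = "pr"  ["pr"]
9. n3.live = 14  [14]
10. n3.fin = -6  [-6]
11. n5.fin = true  [terminal]
12. n6.off = "pyq"  ["p" ++ B₀.lab]
13. n6.lab = "ymv"  ["y" ++ B₀.off]
14. n7.off = 8  [terminal]
15. n8.live = 4  [terminal]
16. n6.wid = "ymvw"  [B.lab ++ "w"]
17. n2.wid = "kz"  ["kz"]
18. n1.depth = -3  [A.fin + A.env - 33]
19. n9.tag = true  [S₀.tag == true]
20. n10.fin = true  [terminal]
21. n11.off = "uy"  ["uy"]
22. n11.lab = "wy"  ["wy"]
23. n12.off = -1  [terminal]
24. n11.wid = "wyy"  [B.lab ++ "y"]
25. n13.fin = 22  [len(B.wid) + 19]
26. n13.env = 23  [23]
27. n14.pre = 18  [terminal]
28. n13.depth = 23  [A.env + A.fin - 22]
29. n9.env = "vwyy"  ["v" ++ B.wid]
30. n9.live = 20  [A.depth * -2 + 66]
31. n9.fin = 8  [8]
32. n0.env = "qv"  ["qv"]
33. n0.live = 25  [S₁.fin * -1 + 33]
34. n0.fin = 3  [S₁.live * 2 - 37]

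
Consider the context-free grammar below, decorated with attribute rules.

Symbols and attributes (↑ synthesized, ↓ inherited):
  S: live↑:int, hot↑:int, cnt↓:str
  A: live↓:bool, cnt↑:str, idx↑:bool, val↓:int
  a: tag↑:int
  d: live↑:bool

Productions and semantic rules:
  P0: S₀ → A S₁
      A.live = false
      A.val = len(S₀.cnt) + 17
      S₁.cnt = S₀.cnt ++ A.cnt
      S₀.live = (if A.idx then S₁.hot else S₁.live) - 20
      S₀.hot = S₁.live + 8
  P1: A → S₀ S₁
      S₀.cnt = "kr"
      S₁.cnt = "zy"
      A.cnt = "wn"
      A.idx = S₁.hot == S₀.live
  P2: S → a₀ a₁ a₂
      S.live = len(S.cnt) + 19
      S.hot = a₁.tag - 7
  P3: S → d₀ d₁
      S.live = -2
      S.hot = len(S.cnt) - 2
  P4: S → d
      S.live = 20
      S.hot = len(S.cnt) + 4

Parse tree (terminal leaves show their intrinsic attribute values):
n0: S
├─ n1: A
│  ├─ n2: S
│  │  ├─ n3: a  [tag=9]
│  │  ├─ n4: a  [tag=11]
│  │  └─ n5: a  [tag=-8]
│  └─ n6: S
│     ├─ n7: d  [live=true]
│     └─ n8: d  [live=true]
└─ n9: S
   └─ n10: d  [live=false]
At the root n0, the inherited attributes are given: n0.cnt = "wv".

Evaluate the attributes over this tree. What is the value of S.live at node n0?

1. n0.cnt = "wv"  [given at root]
2. n1.live = false  [false]
3. n1.val = 19  [len(S₀.cnt) + 17]
4. n2.cnt = "kr"  ["kr"]
5. n3.tag = 9  [terminal]
6. n4.tag = 11  [terminal]
7. n5.tag = -8  [terminal]
8. n2.live = 21  [len(S.cnt) + 19]
9. n2.hot = 4  [a₁.tag - 7]
10. n6.cnt = "zy"  ["zy"]
11. n7.live = true  [terminal]
12. n8.live = true  [terminal]
13. n6.live = -2  [-2]
14. n6.hot = 0  [len(S.cnt) - 2]
15. n1.cnt = "wn"  ["wn"]
16. n1.idx = false  [S₁.hot == S₀.live]
17. n9.cnt = "wvwn"  [S₀.cnt ++ A.cnt]
18. n10.live = false  [terminal]
19. n9.live = 20  [20]
20. n9.hot = 8  [len(S.cnt) + 4]
21. n0.live = 0  [(if A.idx then S₁.hot else S₁.live) - 20]
22. n0.hot = 28  [S₁.live + 8]

0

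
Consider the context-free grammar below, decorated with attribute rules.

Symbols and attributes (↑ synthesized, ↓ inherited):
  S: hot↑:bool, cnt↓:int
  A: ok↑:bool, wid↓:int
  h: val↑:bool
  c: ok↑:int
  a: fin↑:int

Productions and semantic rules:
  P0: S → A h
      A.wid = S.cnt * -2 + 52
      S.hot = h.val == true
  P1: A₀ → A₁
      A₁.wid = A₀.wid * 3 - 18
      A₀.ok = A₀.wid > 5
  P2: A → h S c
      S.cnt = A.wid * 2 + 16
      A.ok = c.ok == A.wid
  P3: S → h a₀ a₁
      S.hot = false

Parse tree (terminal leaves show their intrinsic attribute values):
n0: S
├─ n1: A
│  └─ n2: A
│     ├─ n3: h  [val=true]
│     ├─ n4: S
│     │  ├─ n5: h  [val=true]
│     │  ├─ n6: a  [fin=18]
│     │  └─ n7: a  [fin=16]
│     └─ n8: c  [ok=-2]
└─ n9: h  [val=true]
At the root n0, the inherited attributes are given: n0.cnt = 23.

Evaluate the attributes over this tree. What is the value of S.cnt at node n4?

1. n0.cnt = 23  [given at root]
2. n1.wid = 6  [S.cnt * -2 + 52]
3. n2.wid = 0  [A₀.wid * 3 - 18]
4. n3.val = true  [terminal]
5. n4.cnt = 16  [A.wid * 2 + 16]
6. n5.val = true  [terminal]
7. n6.fin = 18  [terminal]
8. n7.fin = 16  [terminal]
9. n4.hot = false  [false]
10. n8.ok = -2  [terminal]
11. n2.ok = false  [c.ok == A.wid]
12. n1.ok = true  [A₀.wid > 5]
13. n9.val = true  [terminal]
14. n0.hot = true  [h.val == true]

16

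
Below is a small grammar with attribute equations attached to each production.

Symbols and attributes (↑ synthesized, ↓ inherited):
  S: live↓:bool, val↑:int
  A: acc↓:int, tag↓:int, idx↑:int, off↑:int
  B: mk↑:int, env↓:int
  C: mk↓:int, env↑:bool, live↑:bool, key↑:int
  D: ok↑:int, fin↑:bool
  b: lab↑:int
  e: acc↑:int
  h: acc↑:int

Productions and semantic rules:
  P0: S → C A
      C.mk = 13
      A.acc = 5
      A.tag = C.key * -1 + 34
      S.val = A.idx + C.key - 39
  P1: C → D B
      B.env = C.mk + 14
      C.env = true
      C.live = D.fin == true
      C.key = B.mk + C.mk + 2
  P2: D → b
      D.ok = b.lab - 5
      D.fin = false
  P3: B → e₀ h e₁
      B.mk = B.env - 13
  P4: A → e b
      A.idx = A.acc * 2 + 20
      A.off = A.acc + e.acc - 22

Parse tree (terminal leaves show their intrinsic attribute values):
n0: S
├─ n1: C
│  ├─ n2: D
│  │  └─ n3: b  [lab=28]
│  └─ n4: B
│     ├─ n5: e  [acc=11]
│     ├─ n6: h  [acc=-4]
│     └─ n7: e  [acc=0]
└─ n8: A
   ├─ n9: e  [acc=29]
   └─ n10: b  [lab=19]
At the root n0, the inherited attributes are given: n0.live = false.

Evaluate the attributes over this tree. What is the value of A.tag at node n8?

1. n0.live = false  [given at root]
2. n1.mk = 13  [13]
3. n3.lab = 28  [terminal]
4. n2.ok = 23  [b.lab - 5]
5. n2.fin = false  [false]
6. n4.env = 27  [C.mk + 14]
7. n5.acc = 11  [terminal]
8. n6.acc = -4  [terminal]
9. n7.acc = 0  [terminal]
10. n4.mk = 14  [B.env - 13]
11. n1.env = true  [true]
12. n1.live = false  [D.fin == true]
13. n1.key = 29  [B.mk + C.mk + 2]
14. n8.acc = 5  [5]
15. n8.tag = 5  [C.key * -1 + 34]
16. n9.acc = 29  [terminal]
17. n10.lab = 19  [terminal]
18. n8.idx = 30  [A.acc * 2 + 20]
19. n8.off = 12  [A.acc + e.acc - 22]
20. n0.val = 20  [A.idx + C.key - 39]

5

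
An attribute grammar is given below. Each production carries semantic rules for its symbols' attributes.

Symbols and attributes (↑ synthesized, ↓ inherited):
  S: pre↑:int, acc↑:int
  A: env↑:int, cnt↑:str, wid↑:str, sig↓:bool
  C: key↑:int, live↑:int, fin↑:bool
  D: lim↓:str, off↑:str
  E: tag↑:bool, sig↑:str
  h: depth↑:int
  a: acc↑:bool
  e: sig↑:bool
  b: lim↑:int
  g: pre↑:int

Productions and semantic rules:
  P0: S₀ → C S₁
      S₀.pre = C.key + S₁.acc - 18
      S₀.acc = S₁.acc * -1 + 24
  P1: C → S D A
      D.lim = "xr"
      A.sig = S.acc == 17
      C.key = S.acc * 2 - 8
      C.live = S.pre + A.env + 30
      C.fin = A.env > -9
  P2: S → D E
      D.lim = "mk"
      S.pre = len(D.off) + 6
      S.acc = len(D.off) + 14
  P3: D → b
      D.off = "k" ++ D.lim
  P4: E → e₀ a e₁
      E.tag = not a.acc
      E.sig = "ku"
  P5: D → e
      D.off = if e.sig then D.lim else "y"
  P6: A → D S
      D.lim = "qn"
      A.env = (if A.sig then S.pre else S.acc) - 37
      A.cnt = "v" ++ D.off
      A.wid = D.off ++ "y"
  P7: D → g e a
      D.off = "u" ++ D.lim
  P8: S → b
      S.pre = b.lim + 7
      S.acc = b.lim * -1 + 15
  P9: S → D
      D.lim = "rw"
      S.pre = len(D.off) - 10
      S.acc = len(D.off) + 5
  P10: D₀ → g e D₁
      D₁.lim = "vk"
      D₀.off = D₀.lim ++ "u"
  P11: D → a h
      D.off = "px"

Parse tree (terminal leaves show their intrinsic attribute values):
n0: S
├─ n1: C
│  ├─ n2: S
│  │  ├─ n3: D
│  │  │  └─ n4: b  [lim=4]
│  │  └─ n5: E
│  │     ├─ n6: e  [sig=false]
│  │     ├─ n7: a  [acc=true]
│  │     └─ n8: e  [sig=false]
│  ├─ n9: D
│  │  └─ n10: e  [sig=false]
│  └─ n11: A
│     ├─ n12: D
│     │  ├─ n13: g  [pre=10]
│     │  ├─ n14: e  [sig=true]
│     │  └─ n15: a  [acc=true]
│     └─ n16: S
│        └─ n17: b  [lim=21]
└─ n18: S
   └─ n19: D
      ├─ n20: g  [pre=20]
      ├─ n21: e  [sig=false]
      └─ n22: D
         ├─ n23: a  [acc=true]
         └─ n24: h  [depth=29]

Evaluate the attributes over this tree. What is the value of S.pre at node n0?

1. n3.lim = "mk"  ["mk"]
2. n4.lim = 4  [terminal]
3. n3.off = "kmk"  ["k" ++ D.lim]
4. n6.sig = false  [terminal]
5. n7.acc = true  [terminal]
6. n8.sig = false  [terminal]
7. n5.tag = false  [not a.acc]
8. n5.sig = "ku"  ["ku"]
9. n2.pre = 9  [len(D.off) + 6]
10. n2.acc = 17  [len(D.off) + 14]
11. n9.lim = "xr"  ["xr"]
12. n10.sig = false  [terminal]
13. n9.off = "y"  [if e.sig then D.lim else "y"]
14. n11.sig = true  [S.acc == 17]
15. n12.lim = "qn"  ["qn"]
16. n13.pre = 10  [terminal]
17. n14.sig = true  [terminal]
18. n15.acc = true  [terminal]
19. n12.off = "uqn"  ["u" ++ D.lim]
20. n17.lim = 21  [terminal]
21. n16.pre = 28  [b.lim + 7]
22. n16.acc = -6  [b.lim * -1 + 15]
23. n11.env = -9  [(if A.sig then S.pre else S.acc) - 37]
24. n11.cnt = "vuqn"  ["v" ++ D.off]
25. n11.wid = "uqny"  [D.off ++ "y"]
26. n1.key = 26  [S.acc * 2 - 8]
27. n1.live = 30  [S.pre + A.env + 30]
28. n1.fin = false  [A.env > -9]
29. n19.lim = "rw"  ["rw"]
30. n20.pre = 20  [terminal]
31. n21.sig = false  [terminal]
32. n22.lim = "vk"  ["vk"]
33. n23.acc = true  [terminal]
34. n24.depth = 29  [terminal]
35. n22.off = "px"  ["px"]
36. n19.off = "rwu"  [D₀.lim ++ "u"]
37. n18.pre = -7  [len(D.off) - 10]
38. n18.acc = 8  [len(D.off) + 5]
39. n0.pre = 16  [C.key + S₁.acc - 18]
40. n0.acc = 16  [S₁.acc * -1 + 24]

16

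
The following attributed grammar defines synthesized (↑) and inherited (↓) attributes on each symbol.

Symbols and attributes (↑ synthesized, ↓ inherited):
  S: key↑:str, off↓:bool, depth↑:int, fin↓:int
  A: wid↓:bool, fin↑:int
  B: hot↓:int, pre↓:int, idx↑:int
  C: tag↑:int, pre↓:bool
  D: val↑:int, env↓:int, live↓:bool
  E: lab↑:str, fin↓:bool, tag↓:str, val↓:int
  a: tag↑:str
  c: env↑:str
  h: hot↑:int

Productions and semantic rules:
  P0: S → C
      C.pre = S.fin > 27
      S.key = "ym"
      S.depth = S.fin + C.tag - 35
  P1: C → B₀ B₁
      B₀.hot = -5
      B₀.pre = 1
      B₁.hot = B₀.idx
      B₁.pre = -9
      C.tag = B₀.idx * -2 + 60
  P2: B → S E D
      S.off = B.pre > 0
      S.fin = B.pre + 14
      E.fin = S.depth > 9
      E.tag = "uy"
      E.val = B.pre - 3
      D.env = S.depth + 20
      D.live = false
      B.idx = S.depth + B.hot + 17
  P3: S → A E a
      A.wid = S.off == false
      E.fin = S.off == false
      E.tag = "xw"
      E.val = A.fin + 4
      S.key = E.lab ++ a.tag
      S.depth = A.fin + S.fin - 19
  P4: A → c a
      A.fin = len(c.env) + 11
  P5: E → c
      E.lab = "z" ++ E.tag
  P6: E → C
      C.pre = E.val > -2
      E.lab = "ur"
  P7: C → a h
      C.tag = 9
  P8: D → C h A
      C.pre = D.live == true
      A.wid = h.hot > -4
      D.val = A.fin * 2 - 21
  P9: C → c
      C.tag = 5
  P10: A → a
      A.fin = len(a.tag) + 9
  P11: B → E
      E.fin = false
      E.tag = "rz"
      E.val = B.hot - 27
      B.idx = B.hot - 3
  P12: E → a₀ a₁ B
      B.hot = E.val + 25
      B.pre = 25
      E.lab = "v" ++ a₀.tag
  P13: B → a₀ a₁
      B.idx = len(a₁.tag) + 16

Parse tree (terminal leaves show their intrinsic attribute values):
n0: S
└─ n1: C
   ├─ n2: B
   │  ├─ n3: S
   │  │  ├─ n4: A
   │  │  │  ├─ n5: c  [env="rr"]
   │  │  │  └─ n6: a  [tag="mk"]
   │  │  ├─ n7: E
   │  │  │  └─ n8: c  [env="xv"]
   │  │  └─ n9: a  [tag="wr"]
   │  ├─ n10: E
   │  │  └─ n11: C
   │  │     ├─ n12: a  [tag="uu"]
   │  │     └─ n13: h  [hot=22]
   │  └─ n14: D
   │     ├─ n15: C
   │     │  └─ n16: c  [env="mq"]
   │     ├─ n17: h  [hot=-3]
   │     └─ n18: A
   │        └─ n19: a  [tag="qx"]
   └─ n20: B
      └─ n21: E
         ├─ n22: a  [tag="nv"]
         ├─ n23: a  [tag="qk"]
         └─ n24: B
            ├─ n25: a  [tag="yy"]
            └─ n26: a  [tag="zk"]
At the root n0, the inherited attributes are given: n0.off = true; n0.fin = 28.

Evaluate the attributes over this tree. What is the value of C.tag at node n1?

18

1. n0.off = true  [given at root]
2. n0.fin = 28  [given at root]
3. n1.pre = true  [S.fin > 27]
4. n2.hot = -5  [-5]
5. n2.pre = 1  [1]
6. n3.off = true  [B.pre > 0]
7. n3.fin = 15  [B.pre + 14]
8. n4.wid = false  [S.off == false]
9. n5.env = "rr"  [terminal]
10. n6.tag = "mk"  [terminal]
11. n4.fin = 13  [len(c.env) + 11]
12. n7.fin = false  [S.off == false]
13. n7.tag = "xw"  ["xw"]
14. n7.val = 17  [A.fin + 4]
15. n8.env = "xv"  [terminal]
16. n7.lab = "zxw"  ["z" ++ E.tag]
17. n9.tag = "wr"  [terminal]
18. n3.key = "zxwwr"  [E.lab ++ a.tag]
19. n3.depth = 9  [A.fin + S.fin - 19]
20. n10.fin = false  [S.depth > 9]
21. n10.tag = "uy"  ["uy"]
22. n10.val = -2  [B.pre - 3]
23. n11.pre = false  [E.val > -2]
24. n12.tag = "uu"  [terminal]
25. n13.hot = 22  [terminal]
26. n11.tag = 9  [9]
27. n10.lab = "ur"  ["ur"]
28. n14.env = 29  [S.depth + 20]
29. n14.live = false  [false]
30. n15.pre = false  [D.live == true]
31. n16.env = "mq"  [terminal]
32. n15.tag = 5  [5]
33. n17.hot = -3  [terminal]
34. n18.wid = true  [h.hot > -4]
35. n19.tag = "qx"  [terminal]
36. n18.fin = 11  [len(a.tag) + 9]
37. n14.val = 1  [A.fin * 2 - 21]
38. n2.idx = 21  [S.depth + B.hot + 17]
39. n20.hot = 21  [B₀.idx]
40. n20.pre = -9  [-9]
41. n21.fin = false  [false]
42. n21.tag = "rz"  ["rz"]
43. n21.val = -6  [B.hot - 27]
44. n22.tag = "nv"  [terminal]
45. n23.tag = "qk"  [terminal]
46. n24.hot = 19  [E.val + 25]
47. n24.pre = 25  [25]
48. n25.tag = "yy"  [terminal]
49. n26.tag = "zk"  [terminal]
50. n24.idx = 18  [len(a₁.tag) + 16]
51. n21.lab = "vnv"  ["v" ++ a₀.tag]
52. n20.idx = 18  [B.hot - 3]
53. n1.tag = 18  [B₀.idx * -2 + 60]
54. n0.key = "ym"  ["ym"]
55. n0.depth = 11  [S.fin + C.tag - 35]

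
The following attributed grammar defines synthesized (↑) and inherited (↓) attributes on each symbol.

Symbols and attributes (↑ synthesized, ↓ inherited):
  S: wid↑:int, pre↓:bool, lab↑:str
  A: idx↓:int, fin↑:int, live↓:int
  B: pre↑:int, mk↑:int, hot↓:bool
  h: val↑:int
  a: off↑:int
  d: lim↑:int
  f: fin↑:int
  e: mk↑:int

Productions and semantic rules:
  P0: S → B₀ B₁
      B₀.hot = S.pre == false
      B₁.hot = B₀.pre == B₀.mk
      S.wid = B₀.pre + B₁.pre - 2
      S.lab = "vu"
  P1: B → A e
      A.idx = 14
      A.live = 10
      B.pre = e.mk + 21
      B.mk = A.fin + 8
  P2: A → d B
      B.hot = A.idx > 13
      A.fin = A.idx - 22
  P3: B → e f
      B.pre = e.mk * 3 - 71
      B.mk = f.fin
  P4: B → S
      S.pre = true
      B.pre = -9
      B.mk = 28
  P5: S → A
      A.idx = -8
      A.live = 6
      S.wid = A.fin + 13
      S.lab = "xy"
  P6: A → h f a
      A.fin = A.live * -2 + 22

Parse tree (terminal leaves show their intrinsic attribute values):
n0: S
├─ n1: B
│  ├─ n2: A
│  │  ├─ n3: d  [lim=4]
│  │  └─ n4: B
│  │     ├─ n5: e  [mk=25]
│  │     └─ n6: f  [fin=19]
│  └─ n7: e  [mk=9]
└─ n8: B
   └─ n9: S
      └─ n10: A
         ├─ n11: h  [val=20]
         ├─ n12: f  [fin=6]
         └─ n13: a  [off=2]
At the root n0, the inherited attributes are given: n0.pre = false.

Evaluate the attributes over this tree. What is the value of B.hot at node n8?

false

1. n0.pre = false  [given at root]
2. n1.hot = true  [S.pre == false]
3. n2.idx = 14  [14]
4. n2.live = 10  [10]
5. n3.lim = 4  [terminal]
6. n4.hot = true  [A.idx > 13]
7. n5.mk = 25  [terminal]
8. n6.fin = 19  [terminal]
9. n4.pre = 4  [e.mk * 3 - 71]
10. n4.mk = 19  [f.fin]
11. n2.fin = -8  [A.idx - 22]
12. n7.mk = 9  [terminal]
13. n1.pre = 30  [e.mk + 21]
14. n1.mk = 0  [A.fin + 8]
15. n8.hot = false  [B₀.pre == B₀.mk]
16. n9.pre = true  [true]
17. n10.idx = -8  [-8]
18. n10.live = 6  [6]
19. n11.val = 20  [terminal]
20. n12.fin = 6  [terminal]
21. n13.off = 2  [terminal]
22. n10.fin = 10  [A.live * -2 + 22]
23. n9.wid = 23  [A.fin + 13]
24. n9.lab = "xy"  ["xy"]
25. n8.pre = -9  [-9]
26. n8.mk = 28  [28]
27. n0.wid = 19  [B₀.pre + B₁.pre - 2]
28. n0.lab = "vu"  ["vu"]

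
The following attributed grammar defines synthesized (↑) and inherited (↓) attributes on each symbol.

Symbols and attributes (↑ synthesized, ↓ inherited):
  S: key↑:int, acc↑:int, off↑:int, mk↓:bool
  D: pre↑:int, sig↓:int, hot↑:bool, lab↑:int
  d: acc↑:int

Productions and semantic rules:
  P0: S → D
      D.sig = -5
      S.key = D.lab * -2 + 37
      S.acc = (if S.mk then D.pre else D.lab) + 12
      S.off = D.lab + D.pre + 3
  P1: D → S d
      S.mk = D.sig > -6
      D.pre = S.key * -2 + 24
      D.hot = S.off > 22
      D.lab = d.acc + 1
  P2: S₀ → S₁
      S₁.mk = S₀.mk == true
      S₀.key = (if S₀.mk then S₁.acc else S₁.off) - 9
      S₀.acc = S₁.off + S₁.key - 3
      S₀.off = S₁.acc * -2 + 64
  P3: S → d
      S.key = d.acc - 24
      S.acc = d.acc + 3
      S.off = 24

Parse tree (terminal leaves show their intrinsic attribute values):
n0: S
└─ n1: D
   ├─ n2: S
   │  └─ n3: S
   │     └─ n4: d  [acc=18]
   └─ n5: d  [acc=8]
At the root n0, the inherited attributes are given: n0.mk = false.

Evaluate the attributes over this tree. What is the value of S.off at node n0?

12

1. n0.mk = false  [given at root]
2. n1.sig = -5  [-5]
3. n2.mk = true  [D.sig > -6]
4. n3.mk = true  [S₀.mk == true]
5. n4.acc = 18  [terminal]
6. n3.key = -6  [d.acc - 24]
7. n3.acc = 21  [d.acc + 3]
8. n3.off = 24  [24]
9. n2.key = 12  [(if S₀.mk then S₁.acc else S₁.off) - 9]
10. n2.acc = 15  [S₁.off + S₁.key - 3]
11. n2.off = 22  [S₁.acc * -2 + 64]
12. n5.acc = 8  [terminal]
13. n1.pre = 0  [S.key * -2 + 24]
14. n1.hot = false  [S.off > 22]
15. n1.lab = 9  [d.acc + 1]
16. n0.key = 19  [D.lab * -2 + 37]
17. n0.acc = 21  [(if S.mk then D.pre else D.lab) + 12]
18. n0.off = 12  [D.lab + D.pre + 3]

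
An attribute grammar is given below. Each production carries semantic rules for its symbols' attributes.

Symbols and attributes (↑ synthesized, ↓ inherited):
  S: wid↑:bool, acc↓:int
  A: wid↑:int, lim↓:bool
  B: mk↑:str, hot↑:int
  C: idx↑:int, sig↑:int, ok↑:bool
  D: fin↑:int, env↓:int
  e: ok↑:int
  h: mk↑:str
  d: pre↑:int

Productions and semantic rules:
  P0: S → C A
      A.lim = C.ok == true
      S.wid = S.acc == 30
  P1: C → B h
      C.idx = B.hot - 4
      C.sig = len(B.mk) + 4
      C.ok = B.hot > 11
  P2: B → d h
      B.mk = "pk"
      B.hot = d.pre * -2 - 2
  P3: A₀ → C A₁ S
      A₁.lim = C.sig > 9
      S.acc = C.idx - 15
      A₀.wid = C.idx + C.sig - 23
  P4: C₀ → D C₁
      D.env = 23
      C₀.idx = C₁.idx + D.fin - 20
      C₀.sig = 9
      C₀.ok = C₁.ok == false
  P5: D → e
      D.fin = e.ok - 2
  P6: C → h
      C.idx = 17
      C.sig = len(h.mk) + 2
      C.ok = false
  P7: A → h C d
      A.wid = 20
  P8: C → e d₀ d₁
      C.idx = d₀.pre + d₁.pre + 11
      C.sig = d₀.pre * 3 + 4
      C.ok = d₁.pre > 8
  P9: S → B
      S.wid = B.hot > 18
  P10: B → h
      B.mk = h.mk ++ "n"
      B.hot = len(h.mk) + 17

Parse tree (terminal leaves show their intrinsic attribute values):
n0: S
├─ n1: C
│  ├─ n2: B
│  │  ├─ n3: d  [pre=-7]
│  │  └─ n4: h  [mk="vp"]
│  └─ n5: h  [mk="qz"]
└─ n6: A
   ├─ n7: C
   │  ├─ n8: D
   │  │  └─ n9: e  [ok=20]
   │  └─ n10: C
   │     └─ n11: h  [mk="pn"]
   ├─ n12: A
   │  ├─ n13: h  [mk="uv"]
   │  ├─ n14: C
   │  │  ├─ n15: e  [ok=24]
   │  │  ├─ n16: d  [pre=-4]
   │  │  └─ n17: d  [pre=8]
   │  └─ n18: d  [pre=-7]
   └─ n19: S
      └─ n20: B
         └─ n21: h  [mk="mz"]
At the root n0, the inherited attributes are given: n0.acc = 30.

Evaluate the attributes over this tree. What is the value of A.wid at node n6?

1. n0.acc = 30  [given at root]
2. n3.pre = -7  [terminal]
3. n4.mk = "vp"  [terminal]
4. n2.mk = "pk"  ["pk"]
5. n2.hot = 12  [d.pre * -2 - 2]
6. n5.mk = "qz"  [terminal]
7. n1.idx = 8  [B.hot - 4]
8. n1.sig = 6  [len(B.mk) + 4]
9. n1.ok = true  [B.hot > 11]
10. n6.lim = true  [C.ok == true]
11. n8.env = 23  [23]
12. n9.ok = 20  [terminal]
13. n8.fin = 18  [e.ok - 2]
14. n11.mk = "pn"  [terminal]
15. n10.idx = 17  [17]
16. n10.sig = 4  [len(h.mk) + 2]
17. n10.ok = false  [false]
18. n7.idx = 15  [C₁.idx + D.fin - 20]
19. n7.sig = 9  [9]
20. n7.ok = true  [C₁.ok == false]
21. n12.lim = false  [C.sig > 9]
22. n13.mk = "uv"  [terminal]
23. n15.ok = 24  [terminal]
24. n16.pre = -4  [terminal]
25. n17.pre = 8  [terminal]
26. n14.idx = 15  [d₀.pre + d₁.pre + 11]
27. n14.sig = -8  [d₀.pre * 3 + 4]
28. n14.ok = false  [d₁.pre > 8]
29. n18.pre = -7  [terminal]
30. n12.wid = 20  [20]
31. n19.acc = 0  [C.idx - 15]
32. n21.mk = "mz"  [terminal]
33. n20.mk = "mzn"  [h.mk ++ "n"]
34. n20.hot = 19  [len(h.mk) + 17]
35. n19.wid = true  [B.hot > 18]
36. n6.wid = 1  [C.idx + C.sig - 23]
37. n0.wid = true  [S.acc == 30]

1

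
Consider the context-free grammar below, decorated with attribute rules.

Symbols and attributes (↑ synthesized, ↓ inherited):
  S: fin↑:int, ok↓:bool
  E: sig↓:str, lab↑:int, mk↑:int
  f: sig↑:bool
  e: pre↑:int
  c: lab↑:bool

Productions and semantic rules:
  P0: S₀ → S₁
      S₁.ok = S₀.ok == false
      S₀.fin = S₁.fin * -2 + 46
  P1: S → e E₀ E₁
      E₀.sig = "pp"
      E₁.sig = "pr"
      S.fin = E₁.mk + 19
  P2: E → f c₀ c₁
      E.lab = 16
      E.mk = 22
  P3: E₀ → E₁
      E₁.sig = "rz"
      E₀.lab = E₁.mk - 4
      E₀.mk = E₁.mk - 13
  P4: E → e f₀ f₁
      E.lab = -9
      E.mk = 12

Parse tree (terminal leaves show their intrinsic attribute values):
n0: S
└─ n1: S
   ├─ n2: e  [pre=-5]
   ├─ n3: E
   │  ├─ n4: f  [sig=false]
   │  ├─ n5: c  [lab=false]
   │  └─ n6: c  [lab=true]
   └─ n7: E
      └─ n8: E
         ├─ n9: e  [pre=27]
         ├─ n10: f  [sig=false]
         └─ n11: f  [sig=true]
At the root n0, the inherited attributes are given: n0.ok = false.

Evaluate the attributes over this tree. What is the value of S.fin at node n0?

1. n0.ok = false  [given at root]
2. n1.ok = true  [S₀.ok == false]
3. n2.pre = -5  [terminal]
4. n3.sig = "pp"  ["pp"]
5. n4.sig = false  [terminal]
6. n5.lab = false  [terminal]
7. n6.lab = true  [terminal]
8. n3.lab = 16  [16]
9. n3.mk = 22  [22]
10. n7.sig = "pr"  ["pr"]
11. n8.sig = "rz"  ["rz"]
12. n9.pre = 27  [terminal]
13. n10.sig = false  [terminal]
14. n11.sig = true  [terminal]
15. n8.lab = -9  [-9]
16. n8.mk = 12  [12]
17. n7.lab = 8  [E₁.mk - 4]
18. n7.mk = -1  [E₁.mk - 13]
19. n1.fin = 18  [E₁.mk + 19]
20. n0.fin = 10  [S₁.fin * -2 + 46]

10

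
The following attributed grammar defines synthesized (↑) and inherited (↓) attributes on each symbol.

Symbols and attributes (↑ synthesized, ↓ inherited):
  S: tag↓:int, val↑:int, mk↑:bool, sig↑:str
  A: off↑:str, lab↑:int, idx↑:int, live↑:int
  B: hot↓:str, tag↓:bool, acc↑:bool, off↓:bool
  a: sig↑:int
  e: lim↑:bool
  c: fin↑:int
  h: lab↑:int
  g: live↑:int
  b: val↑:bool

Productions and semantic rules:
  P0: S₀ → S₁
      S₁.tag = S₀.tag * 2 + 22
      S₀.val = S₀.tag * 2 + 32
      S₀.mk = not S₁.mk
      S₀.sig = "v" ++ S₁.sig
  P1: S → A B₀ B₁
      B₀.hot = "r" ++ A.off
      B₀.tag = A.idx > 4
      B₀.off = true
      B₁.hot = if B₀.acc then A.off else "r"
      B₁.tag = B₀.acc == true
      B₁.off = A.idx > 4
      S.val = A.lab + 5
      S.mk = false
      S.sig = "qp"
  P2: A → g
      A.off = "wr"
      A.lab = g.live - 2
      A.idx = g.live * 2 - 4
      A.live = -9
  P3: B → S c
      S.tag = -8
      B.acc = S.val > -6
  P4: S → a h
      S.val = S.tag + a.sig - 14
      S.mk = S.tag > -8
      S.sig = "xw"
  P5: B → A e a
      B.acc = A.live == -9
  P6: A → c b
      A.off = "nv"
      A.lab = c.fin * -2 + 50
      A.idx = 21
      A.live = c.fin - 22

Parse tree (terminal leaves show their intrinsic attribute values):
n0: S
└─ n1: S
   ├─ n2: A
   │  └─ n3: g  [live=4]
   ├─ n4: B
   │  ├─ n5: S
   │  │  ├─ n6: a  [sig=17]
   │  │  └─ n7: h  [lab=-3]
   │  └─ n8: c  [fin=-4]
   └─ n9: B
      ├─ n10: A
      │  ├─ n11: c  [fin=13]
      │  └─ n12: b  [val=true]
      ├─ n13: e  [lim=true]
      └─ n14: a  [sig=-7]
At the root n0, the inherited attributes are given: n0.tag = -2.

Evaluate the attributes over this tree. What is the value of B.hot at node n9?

1. n0.tag = -2  [given at root]
2. n1.tag = 18  [S₀.tag * 2 + 22]
3. n3.live = 4  [terminal]
4. n2.off = "wr"  ["wr"]
5. n2.lab = 2  [g.live - 2]
6. n2.idx = 4  [g.live * 2 - 4]
7. n2.live = -9  [-9]
8. n4.hot = "rwr"  ["r" ++ A.off]
9. n4.tag = false  [A.idx > 4]
10. n4.off = true  [true]
11. n5.tag = -8  [-8]
12. n6.sig = 17  [terminal]
13. n7.lab = -3  [terminal]
14. n5.val = -5  [S.tag + a.sig - 14]
15. n5.mk = false  [S.tag > -8]
16. n5.sig = "xw"  ["xw"]
17. n8.fin = -4  [terminal]
18. n4.acc = true  [S.val > -6]
19. n9.hot = "wr"  [if B₀.acc then A.off else "r"]
20. n9.tag = true  [B₀.acc == true]
21. n9.off = false  [A.idx > 4]
22. n11.fin = 13  [terminal]
23. n12.val = true  [terminal]
24. n10.off = "nv"  ["nv"]
25. n10.lab = 24  [c.fin * -2 + 50]
26. n10.idx = 21  [21]
27. n10.live = -9  [c.fin - 22]
28. n13.lim = true  [terminal]
29. n14.sig = -7  [terminal]
30. n9.acc = true  [A.live == -9]
31. n1.val = 7  [A.lab + 5]
32. n1.mk = false  [false]
33. n1.sig = "qp"  ["qp"]
34. n0.val = 28  [S₀.tag * 2 + 32]
35. n0.mk = true  [not S₁.mk]
36. n0.sig = "vqp"  ["v" ++ S₁.sig]

"wr"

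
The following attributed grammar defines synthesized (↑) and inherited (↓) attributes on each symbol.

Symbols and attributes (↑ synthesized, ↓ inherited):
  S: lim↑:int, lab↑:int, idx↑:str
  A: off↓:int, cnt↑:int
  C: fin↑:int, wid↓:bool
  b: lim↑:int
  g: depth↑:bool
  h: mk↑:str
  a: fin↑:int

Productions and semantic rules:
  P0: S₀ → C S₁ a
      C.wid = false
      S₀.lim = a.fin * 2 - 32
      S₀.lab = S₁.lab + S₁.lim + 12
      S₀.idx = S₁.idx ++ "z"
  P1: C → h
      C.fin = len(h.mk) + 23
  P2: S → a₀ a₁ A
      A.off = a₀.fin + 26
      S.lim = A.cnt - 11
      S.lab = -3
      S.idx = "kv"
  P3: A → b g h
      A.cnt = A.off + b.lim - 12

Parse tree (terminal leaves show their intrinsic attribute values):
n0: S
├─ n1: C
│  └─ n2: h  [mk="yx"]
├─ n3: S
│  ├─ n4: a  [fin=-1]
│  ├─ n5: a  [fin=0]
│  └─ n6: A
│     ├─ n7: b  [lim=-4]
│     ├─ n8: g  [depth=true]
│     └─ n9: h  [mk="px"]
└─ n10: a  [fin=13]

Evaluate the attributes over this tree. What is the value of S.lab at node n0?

1. n1.wid = false  [false]
2. n2.mk = "yx"  [terminal]
3. n1.fin = 25  [len(h.mk) + 23]
4. n4.fin = -1  [terminal]
5. n5.fin = 0  [terminal]
6. n6.off = 25  [a₀.fin + 26]
7. n7.lim = -4  [terminal]
8. n8.depth = true  [terminal]
9. n9.mk = "px"  [terminal]
10. n6.cnt = 9  [A.off + b.lim - 12]
11. n3.lim = -2  [A.cnt - 11]
12. n3.lab = -3  [-3]
13. n3.idx = "kv"  ["kv"]
14. n10.fin = 13  [terminal]
15. n0.lim = -6  [a.fin * 2 - 32]
16. n0.lab = 7  [S₁.lab + S₁.lim + 12]
17. n0.idx = "kvz"  [S₁.idx ++ "z"]

7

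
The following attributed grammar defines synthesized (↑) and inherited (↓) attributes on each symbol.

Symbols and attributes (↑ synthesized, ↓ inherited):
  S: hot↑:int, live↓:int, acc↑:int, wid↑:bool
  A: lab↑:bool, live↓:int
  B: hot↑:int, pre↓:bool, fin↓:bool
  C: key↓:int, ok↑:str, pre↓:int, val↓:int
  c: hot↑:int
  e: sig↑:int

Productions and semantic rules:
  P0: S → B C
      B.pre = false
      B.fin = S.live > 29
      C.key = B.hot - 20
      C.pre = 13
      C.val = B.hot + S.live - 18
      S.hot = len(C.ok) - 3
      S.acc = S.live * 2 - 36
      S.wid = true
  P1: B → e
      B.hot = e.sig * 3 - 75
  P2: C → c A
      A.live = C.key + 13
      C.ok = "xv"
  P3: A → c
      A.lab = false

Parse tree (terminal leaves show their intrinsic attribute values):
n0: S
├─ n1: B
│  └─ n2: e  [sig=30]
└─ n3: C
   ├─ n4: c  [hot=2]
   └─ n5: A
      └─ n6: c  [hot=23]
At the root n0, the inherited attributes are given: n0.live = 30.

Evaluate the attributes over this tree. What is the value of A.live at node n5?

1. n0.live = 30  [given at root]
2. n1.pre = false  [false]
3. n1.fin = true  [S.live > 29]
4. n2.sig = 30  [terminal]
5. n1.hot = 15  [e.sig * 3 - 75]
6. n3.key = -5  [B.hot - 20]
7. n3.pre = 13  [13]
8. n3.val = 27  [B.hot + S.live - 18]
9. n4.hot = 2  [terminal]
10. n5.live = 8  [C.key + 13]
11. n6.hot = 23  [terminal]
12. n5.lab = false  [false]
13. n3.ok = "xv"  ["xv"]
14. n0.hot = -1  [len(C.ok) - 3]
15. n0.acc = 24  [S.live * 2 - 36]
16. n0.wid = true  [true]

8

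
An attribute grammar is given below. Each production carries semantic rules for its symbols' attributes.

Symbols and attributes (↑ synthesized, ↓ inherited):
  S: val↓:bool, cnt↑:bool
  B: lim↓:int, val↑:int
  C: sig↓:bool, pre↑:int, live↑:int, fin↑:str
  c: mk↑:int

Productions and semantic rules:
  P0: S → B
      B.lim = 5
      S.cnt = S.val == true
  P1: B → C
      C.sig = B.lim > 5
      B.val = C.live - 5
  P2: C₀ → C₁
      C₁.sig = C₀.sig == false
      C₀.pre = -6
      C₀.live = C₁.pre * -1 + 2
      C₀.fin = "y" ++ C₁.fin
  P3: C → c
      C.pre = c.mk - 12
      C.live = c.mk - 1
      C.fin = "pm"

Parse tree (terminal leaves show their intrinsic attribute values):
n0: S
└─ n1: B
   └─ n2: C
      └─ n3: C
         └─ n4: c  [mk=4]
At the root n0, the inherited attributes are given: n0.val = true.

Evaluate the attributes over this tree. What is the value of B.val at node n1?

1. n0.val = true  [given at root]
2. n1.lim = 5  [5]
3. n2.sig = false  [B.lim > 5]
4. n3.sig = true  [C₀.sig == false]
5. n4.mk = 4  [terminal]
6. n3.pre = -8  [c.mk - 12]
7. n3.live = 3  [c.mk - 1]
8. n3.fin = "pm"  ["pm"]
9. n2.pre = -6  [-6]
10. n2.live = 10  [C₁.pre * -1 + 2]
11. n2.fin = "ypm"  ["y" ++ C₁.fin]
12. n1.val = 5  [C.live - 5]
13. n0.cnt = true  [S.val == true]

5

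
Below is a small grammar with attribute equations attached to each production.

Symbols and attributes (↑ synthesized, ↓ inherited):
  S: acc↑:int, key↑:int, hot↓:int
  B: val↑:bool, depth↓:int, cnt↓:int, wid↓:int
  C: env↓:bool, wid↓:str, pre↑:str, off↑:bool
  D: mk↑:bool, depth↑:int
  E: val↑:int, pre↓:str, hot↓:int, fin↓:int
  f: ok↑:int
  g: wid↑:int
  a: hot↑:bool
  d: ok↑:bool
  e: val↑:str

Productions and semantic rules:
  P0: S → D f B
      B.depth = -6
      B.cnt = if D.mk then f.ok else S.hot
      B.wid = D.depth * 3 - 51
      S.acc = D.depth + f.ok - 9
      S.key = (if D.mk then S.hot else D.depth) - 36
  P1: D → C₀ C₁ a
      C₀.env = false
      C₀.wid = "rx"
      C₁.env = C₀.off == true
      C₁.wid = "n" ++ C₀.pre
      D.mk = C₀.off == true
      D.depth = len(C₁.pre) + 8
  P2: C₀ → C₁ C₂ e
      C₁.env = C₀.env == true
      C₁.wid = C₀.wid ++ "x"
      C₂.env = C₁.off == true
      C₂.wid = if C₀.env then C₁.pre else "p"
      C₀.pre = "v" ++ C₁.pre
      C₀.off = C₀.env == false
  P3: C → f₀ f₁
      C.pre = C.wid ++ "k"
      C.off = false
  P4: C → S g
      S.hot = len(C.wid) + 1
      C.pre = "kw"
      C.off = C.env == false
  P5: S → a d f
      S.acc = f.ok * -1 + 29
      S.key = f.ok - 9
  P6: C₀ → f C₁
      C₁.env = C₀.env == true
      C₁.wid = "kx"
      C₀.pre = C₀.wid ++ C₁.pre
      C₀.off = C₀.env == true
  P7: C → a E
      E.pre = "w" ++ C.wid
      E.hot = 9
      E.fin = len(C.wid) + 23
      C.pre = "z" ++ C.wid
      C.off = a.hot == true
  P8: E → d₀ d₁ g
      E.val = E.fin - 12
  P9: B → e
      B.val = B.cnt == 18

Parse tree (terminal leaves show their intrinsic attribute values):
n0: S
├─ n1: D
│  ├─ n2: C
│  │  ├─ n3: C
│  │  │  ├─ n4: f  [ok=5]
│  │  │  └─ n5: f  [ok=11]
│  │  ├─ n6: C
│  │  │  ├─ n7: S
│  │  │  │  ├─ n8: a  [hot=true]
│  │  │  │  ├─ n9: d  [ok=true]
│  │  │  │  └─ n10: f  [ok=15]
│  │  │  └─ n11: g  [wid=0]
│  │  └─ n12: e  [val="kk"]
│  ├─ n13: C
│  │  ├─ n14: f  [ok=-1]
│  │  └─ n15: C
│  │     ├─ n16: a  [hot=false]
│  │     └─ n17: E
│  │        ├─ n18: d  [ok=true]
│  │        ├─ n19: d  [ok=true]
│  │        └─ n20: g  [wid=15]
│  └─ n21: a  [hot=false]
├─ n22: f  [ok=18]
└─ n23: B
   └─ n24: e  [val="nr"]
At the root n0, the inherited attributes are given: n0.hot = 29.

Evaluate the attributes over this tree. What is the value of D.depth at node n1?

17

1. n0.hot = 29  [given at root]
2. n2.env = false  [false]
3. n2.wid = "rx"  ["rx"]
4. n3.env = false  [C₀.env == true]
5. n3.wid = "rxx"  [C₀.wid ++ "x"]
6. n4.ok = 5  [terminal]
7. n5.ok = 11  [terminal]
8. n3.pre = "rxxk"  [C.wid ++ "k"]
9. n3.off = false  [false]
10. n6.env = false  [C₁.off == true]
11. n6.wid = "p"  [if C₀.env then C₁.pre else "p"]
12. n7.hot = 2  [len(C.wid) + 1]
13. n8.hot = true  [terminal]
14. n9.ok = true  [terminal]
15. n10.ok = 15  [terminal]
16. n7.acc = 14  [f.ok * -1 + 29]
17. n7.key = 6  [f.ok - 9]
18. n11.wid = 0  [terminal]
19. n6.pre = "kw"  ["kw"]
20. n6.off = true  [C.env == false]
21. n12.val = "kk"  [terminal]
22. n2.pre = "vrxxk"  ["v" ++ C₁.pre]
23. n2.off = true  [C₀.env == false]
24. n13.env = true  [C₀.off == true]
25. n13.wid = "nvrxxk"  ["n" ++ C₀.pre]
26. n14.ok = -1  [terminal]
27. n15.env = true  [C₀.env == true]
28. n15.wid = "kx"  ["kx"]
29. n16.hot = false  [terminal]
30. n17.pre = "wkx"  ["w" ++ C.wid]
31. n17.hot = 9  [9]
32. n17.fin = 25  [len(C.wid) + 23]
33. n18.ok = true  [terminal]
34. n19.ok = true  [terminal]
35. n20.wid = 15  [terminal]
36. n17.val = 13  [E.fin - 12]
37. n15.pre = "zkx"  ["z" ++ C.wid]
38. n15.off = false  [a.hot == true]
39. n13.pre = "nvrxxkzkx"  [C₀.wid ++ C₁.pre]
40. n13.off = true  [C₀.env == true]
41. n21.hot = false  [terminal]
42. n1.mk = true  [C₀.off == true]
43. n1.depth = 17  [len(C₁.pre) + 8]
44. n22.ok = 18  [terminal]
45. n23.depth = -6  [-6]
46. n23.cnt = 18  [if D.mk then f.ok else S.hot]
47. n23.wid = 0  [D.depth * 3 - 51]
48. n24.val = "nr"  [terminal]
49. n23.val = true  [B.cnt == 18]
50. n0.acc = 26  [D.depth + f.ok - 9]
51. n0.key = -7  [(if D.mk then S.hot else D.depth) - 36]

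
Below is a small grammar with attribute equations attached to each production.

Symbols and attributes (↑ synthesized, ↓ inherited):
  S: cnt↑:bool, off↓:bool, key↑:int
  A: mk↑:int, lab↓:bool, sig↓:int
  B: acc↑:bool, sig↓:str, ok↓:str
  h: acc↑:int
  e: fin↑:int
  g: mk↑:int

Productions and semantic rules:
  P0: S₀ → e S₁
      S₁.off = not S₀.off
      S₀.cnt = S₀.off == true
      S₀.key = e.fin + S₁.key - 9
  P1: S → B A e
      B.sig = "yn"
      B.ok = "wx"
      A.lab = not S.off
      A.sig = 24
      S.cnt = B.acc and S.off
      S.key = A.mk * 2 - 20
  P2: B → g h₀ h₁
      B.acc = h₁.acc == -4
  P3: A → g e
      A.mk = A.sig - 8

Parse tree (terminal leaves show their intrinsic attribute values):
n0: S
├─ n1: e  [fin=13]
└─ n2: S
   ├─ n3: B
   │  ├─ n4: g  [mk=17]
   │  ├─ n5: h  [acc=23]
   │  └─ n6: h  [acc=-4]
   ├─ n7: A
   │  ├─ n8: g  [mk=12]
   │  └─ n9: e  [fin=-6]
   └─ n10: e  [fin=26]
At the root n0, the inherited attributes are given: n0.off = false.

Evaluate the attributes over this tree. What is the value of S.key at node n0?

1. n0.off = false  [given at root]
2. n1.fin = 13  [terminal]
3. n2.off = true  [not S₀.off]
4. n3.sig = "yn"  ["yn"]
5. n3.ok = "wx"  ["wx"]
6. n4.mk = 17  [terminal]
7. n5.acc = 23  [terminal]
8. n6.acc = -4  [terminal]
9. n3.acc = true  [h₁.acc == -4]
10. n7.lab = false  [not S.off]
11. n7.sig = 24  [24]
12. n8.mk = 12  [terminal]
13. n9.fin = -6  [terminal]
14. n7.mk = 16  [A.sig - 8]
15. n10.fin = 26  [terminal]
16. n2.cnt = true  [B.acc and S.off]
17. n2.key = 12  [A.mk * 2 - 20]
18. n0.cnt = false  [S₀.off == true]
19. n0.key = 16  [e.fin + S₁.key - 9]

16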